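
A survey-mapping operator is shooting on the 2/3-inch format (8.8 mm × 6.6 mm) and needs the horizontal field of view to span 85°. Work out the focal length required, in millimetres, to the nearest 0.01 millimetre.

4.80 mm

From α = 2·arctan(w/2f) we get f = w / (2·tan(α/2)).
With w = 8.8 mm and α/2 = 42.5°, tan(α/2) ≈ 0.91633, so f ≈ 8.8 / 1.83266 ≈ 4.8018 mm.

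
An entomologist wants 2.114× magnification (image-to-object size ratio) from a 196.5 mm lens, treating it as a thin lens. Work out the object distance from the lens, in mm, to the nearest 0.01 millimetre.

With m = dᵢ/dₒ and 1/f = 1/dₒ + 1/dᵢ, substituting dᵢ = m·dₒ gives 1/f = (1 + 1/m)/dₒ, hence dₒ = f·(1 + 1/m).
dₒ = 196.5 × (1 + 1/2.114) = 196.5 × 1.47304 ≈ 289.452 mm.

289.45 mm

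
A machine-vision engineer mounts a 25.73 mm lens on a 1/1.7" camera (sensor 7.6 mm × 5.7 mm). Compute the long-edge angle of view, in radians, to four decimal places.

Angle of view α = 2·arctan(w/2f) with w = 7.6 mm and f = 25.73 mm.
w/2f = 0.14769; arctan(0.14769) ≈ 0.1466 rad, so α ≈ 0.2933 rad.

0.2933 rad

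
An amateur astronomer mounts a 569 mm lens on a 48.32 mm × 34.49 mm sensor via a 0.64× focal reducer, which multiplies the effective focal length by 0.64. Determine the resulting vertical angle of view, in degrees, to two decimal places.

Effective focal length f = 569 × 0.64 = 364.16 mm.
α = 2·arctan(34.49 / (2 × 364.16)) = 2·arctan(0.04736) ≈ 5.4225°.

5.42°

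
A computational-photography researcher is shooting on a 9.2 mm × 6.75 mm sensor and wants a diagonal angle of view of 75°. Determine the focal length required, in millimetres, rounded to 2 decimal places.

7.44 mm

Sensor diagonal = √(9.2² + 6.75²) = √130.2025 ≈ 11.4106 mm.
From α = 2·arctan(d/2f) we get f = d / (2·tan(α/2)).
With d = 11.4106 mm and α/2 = 37.5°, tan(α/2) ≈ 0.76733, so f ≈ 11.4106 / 1.53465 ≈ 7.4353 mm.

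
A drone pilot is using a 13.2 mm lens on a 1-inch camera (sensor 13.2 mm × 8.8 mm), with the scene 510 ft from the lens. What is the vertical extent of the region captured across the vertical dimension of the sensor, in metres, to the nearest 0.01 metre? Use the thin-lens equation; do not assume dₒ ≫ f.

dₒ: 510 ft × 304.8 mm/ft = 155448.00 mm.
Similar triangles through the lens centre give W/dₒ = h/dᵢ; with 1/f = 1/dₒ + 1/dᵢ this gives W = h·(dₒ − f)/f.
W = 8.8 mm × (155448 − 13.2) / 13.2 = 8.8 × 11775.3633 ≈ 103623.197 mm = 103.623 m.

103.62 m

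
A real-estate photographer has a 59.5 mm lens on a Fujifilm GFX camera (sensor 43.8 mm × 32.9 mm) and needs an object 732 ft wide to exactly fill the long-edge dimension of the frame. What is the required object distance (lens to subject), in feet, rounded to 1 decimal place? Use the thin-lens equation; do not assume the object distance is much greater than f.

W: 732 ft × 304.8 mm/ft = 223113.59 mm.
Magnification m = w/W = dᵢ/dₒ; combined with 1/f = 1/dₒ + 1/dᵢ this gives dₒ = f·(1 + W/w).
dₒ = 59.5 mm × (1 + 223114/43.8) = 59.5 × 5094.9176 ≈ 303147.600 mm = 303147.600/304.8 ft = 994.579 ft.

994.6 ft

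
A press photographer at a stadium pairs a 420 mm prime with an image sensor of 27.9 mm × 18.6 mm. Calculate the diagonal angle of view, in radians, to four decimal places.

Sensor diagonal = √(27.9² + 18.6²) = √1124.3700 ≈ 33.5316 mm.
Angle of view α = 2·arctan(d/2f) with d = 33.5316 mm and f = 420 mm.
d/2f = 0.03992; arctan(0.03992) ≈ 0.0399 rad, so α ≈ 0.0798 rad.

0.0798 rad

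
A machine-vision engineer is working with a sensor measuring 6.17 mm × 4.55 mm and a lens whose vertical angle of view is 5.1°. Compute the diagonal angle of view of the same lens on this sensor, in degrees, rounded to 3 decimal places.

From the vertical AOV: f = 4.55 / (2·tan(2.55°)) = 4.55 / 0.08907 ≈ 51.0831 mm.
Sensor diagonal = √(6.17² + 4.55²) = √58.7714 ≈ 7.6663 mm.
Diagonal AOV = 2·arctan(7.6663 / (2 × 51.0831)) = 2·arctan(0.07504) ≈ 8.5825°.

8.583°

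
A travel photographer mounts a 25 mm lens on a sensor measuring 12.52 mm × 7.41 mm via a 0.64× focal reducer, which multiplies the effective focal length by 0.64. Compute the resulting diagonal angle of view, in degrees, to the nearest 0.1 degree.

Effective focal length f = 25 × 0.64 = 16 mm.
Sensor diagonal = √(12.52² + 7.41²) = √211.6585 ≈ 14.5485 mm.
α = 2·arctan(14.548 / (2 × 16)) = 2·arctan(0.45464) ≈ 48.8969°.

48.9°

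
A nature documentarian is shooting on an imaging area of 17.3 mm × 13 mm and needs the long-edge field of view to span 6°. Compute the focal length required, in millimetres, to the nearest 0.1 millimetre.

From α = 2·arctan(w/2f) we get f = w / (2·tan(α/2)).
With w = 17.3 mm and α/2 = 3°, tan(α/2) ≈ 0.05241, so f ≈ 17.3 / 0.10482 ≈ 165.0518 mm.

165.1 mm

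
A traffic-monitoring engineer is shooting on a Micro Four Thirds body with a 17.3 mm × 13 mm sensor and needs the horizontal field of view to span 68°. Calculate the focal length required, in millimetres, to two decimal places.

12.82 mm

From α = 2·arctan(w/2f) we get f = w / (2·tan(α/2)).
With w = 17.3 mm and α/2 = 34°, tan(α/2) ≈ 0.67451, so f ≈ 17.3 / 1.34902 ≈ 12.8242 mm.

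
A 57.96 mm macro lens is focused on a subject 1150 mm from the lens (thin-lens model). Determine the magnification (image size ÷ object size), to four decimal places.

Thin lens: 1/f = 1/dₒ + 1/dᵢ → 1/dᵢ = 1/57.96 − 1/1150 = 0.0163837 mm⁻¹, so dᵢ ≈ 61.0362 mm.
Magnification m = dᵢ/dₒ = 61.0362/1150 ≈ 0.05307.

0.0531×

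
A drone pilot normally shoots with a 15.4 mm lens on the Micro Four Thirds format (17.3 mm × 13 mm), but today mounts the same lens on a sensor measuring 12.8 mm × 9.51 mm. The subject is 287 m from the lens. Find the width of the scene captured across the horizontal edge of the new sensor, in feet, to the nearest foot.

783 ft

The focal length stays 15.4 mm; the relevant sensor dimension is now w = 12.8 mm. Object distance dₒ = 287 m = 287000 mm.
Thin-lens field width W = w·(dₒ − f)/f = 12.8 × (287000 − 15.4)/15.4 ≈ 238532.655 mm = 238532.655/304.8 ft = 782.587 ft.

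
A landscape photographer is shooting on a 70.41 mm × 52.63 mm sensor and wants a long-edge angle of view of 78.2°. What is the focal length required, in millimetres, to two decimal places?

From α = 2·arctan(w/2f) we get f = w / (2·tan(α/2)).
With w = 70.41 mm and α/2 = 39.1°, tan(α/2) ≈ 0.81268, so f ≈ 70.41 / 1.62536 ≈ 43.3197 mm.

43.32 mm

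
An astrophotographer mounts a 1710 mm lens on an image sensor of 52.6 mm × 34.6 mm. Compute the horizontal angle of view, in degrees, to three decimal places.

Angle of view α = 2·arctan(w/2f) with w = 52.6 mm and f = 1710 mm.
w/2f = 0.01538; arctan(0.01538) ≈ 0.8811°, so α ≈ 1.7623°.

1.762°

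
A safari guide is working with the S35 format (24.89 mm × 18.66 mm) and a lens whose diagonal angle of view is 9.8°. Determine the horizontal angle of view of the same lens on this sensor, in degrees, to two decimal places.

7.85°

Sensor diagonal = √(24.89² + 18.66²) = √967.7077 ≈ 31.1080 mm.
From the diagonal AOV: f = 31.1080 / (2·tan(4.9°)) = 31.1080 / 0.17146 ≈ 181.4296 mm.
Horizontal AOV = 2·arctan(24.89 / (2 × 181.4296)) = 2·arctan(0.06859) ≈ 7.8480°.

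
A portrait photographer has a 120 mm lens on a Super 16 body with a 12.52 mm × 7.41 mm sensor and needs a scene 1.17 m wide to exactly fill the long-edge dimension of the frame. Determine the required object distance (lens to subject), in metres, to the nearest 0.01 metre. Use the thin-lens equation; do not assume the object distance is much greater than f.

W: 1.17 m = 1170 mm.
Magnification m = w/W = dᵢ/dₒ; combined with 1/f = 1/dₒ + 1/dᵢ this gives dₒ = f·(1 + W/w).
dₒ = 120 mm × (1 + 1170/12.52) = 120 × 94.4505 ≈ 11334.058 mm = 11.3341 m.

11.33 m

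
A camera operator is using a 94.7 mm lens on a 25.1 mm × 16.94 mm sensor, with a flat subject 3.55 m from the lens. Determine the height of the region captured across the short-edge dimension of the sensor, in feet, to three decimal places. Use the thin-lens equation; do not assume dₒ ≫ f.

2.028 ft

dₒ: 3.55 m = 3550 mm.
Similar triangles through the lens centre give W/dₒ = h/dᵢ; with 1/f = 1/dₒ + 1/dᵢ this gives W = h·(dₒ − f)/f.
W = 16.94 mm × (3550 − 94.7) / 94.7 = 16.94 × 36.4868 ≈ 618.086 mm = 618.086/304.8 ft = 2.02784 ft.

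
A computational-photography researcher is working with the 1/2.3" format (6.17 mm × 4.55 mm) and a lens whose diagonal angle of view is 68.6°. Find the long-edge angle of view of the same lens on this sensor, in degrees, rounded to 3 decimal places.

57.535°

Sensor diagonal = √(6.17² + 4.55²) = √58.7714 ≈ 7.6663 mm.
From the diagonal AOV: f = 7.6663 / (2·tan(34.3°)) = 7.6663 / 1.36431 ≈ 5.6192 mm.
Long-edge AOV = 2·arctan(6.17 / (2 × 5.6192)) = 2·arctan(0.54902) ≈ 57.5349°.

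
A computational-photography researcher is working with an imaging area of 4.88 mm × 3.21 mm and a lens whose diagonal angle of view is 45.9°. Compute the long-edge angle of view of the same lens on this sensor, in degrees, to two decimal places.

Sensor diagonal = √(4.88² + 3.21²) = √34.1185 ≈ 5.8411 mm.
From the diagonal AOV: f = 5.8411 / (2·tan(22.95°)) = 5.8411 / 0.84689 ≈ 6.8971 mm.
Long-edge AOV = 2·arctan(4.88 / (2 × 6.8971)) = 2·arctan(0.35377) ≈ 38.9646°.

38.96°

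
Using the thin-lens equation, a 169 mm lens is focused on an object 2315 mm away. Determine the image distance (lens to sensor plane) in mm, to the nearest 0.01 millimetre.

182.31 mm

1/dᵢ = 1/f − 1/dₒ = 1/169 − 1/2315 = 0.0054852 mm⁻¹.
dᵢ = 1/0.0054852 ≈ 182.3089 mm.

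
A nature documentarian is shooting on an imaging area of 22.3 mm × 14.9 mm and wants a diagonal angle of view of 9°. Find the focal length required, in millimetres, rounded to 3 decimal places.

170.389 mm

Sensor diagonal = √(22.3² + 14.9²) = √719.3000 ≈ 26.8198 mm.
From α = 2·arctan(d/2f) we get f = d / (2·tan(α/2)).
With d = 26.8198 mm and α/2 = 4.5°, tan(α/2) ≈ 0.07870, so f ≈ 26.8198 / 0.15740 ≈ 170.3887 mm.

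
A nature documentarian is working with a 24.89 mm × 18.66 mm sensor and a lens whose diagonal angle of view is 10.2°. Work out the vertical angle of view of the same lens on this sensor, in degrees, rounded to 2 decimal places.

Sensor diagonal = √(24.89² + 18.66²) = √967.7077 ≈ 31.1080 mm.
From the diagonal AOV: f = 31.1080 / (2·tan(5.1°)) = 31.1080 / 0.17850 ≈ 174.2792 mm.
Vertical AOV = 2·arctan(18.66 / (2 × 174.2792)) = 2·arctan(0.05353) ≈ 6.1288°.

6.13°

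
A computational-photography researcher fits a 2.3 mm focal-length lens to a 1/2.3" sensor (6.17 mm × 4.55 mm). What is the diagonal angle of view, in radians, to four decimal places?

Sensor diagonal = √(6.17² + 4.55²) = √58.7714 ≈ 7.6663 mm.
Angle of view α = 2·arctan(d/2f) with d = 7.6663 mm and f = 2.3 mm.
d/2f = 1.66658; arctan(1.66658) ≈ 1.0304 rad, so α ≈ 2.0607 rad.

2.0607 rad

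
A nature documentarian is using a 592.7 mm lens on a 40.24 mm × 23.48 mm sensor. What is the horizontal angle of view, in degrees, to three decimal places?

3.888°

Angle of view α = 2·arctan(w/2f) with w = 40.24 mm and f = 592.7 mm.
w/2f = 0.03395; arctan(0.03395) ≈ 1.9442°, so α ≈ 3.8885°.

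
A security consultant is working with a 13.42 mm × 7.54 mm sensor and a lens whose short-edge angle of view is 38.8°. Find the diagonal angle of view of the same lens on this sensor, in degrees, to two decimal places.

71.43°

From the short-edge AOV: f = 7.54 / (2·tan(19.4°)) = 7.54 / 0.70431 ≈ 10.7055 mm.
Sensor diagonal = √(13.42² + 7.54²) = √236.9480 ≈ 15.3931 mm.
Diagonal AOV = 2·arctan(15.3931 / (2 × 10.7055)) = 2·arctan(0.71894) ≈ 71.4274°.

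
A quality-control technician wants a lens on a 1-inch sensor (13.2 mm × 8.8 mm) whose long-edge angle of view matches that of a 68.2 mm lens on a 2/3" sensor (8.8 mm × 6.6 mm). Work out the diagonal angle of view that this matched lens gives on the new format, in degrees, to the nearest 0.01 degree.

8.87°

Equal long-edge AOV ⇒ f₂ = f₁ · 13.2/8.8 = 68.2 × 1.50000 ≈ 102.3000 mm.
Sensor diagonal = √(13.2² + 8.8²) = √251.6800 ≈ 15.8644 mm.
Diagonal AOV on the new format = 2·arctan(15.8644 / (2 × 102.3000)) = 2·arctan(0.07754) ≈ 8.8675°.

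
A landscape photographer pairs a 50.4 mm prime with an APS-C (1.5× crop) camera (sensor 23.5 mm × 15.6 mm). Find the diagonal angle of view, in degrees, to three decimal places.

31.266°

Sensor diagonal = √(23.5² + 15.6²) = √795.6100 ≈ 28.2066 mm.
Angle of view α = 2·arctan(d/2f) with d = 28.2066 mm and f = 50.4 mm.
d/2f = 0.27983; arctan(0.27983) ≈ 15.6331°, so α ≈ 31.2661°.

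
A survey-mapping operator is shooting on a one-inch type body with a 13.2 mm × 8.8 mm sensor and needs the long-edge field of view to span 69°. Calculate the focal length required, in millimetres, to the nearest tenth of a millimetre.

From α = 2·arctan(w/2f) we get f = w / (2·tan(α/2)).
With w = 13.2 mm and α/2 = 34.5°, tan(α/2) ≈ 0.68728, so f ≈ 13.2 / 1.37456 ≈ 9.6031 mm.

9.6 mm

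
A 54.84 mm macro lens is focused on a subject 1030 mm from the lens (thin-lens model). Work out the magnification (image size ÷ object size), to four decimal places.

Thin lens: 1/f = 1/dₒ + 1/dᵢ → 1/dᵢ = 1/54.84 − 1/1030 = 0.0172640 mm⁻¹, so dᵢ ≈ 57.9240 mm.
Magnification m = dᵢ/dₒ = 57.9240/1030 ≈ 0.05624.

0.0562×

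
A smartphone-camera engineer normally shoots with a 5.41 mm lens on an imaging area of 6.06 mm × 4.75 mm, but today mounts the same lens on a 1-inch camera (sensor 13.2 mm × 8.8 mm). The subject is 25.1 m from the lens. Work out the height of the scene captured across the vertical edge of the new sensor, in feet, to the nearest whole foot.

The focal length stays 5.41 mm; the relevant sensor dimension is now h = 8.8 mm. Object distance dₒ = 25.1 m = 25100 mm.
Thin-lens field height W = h·(dₒ − f)/f = 8.8 × (25100 − 5.41)/5.41 ≈ 40819.296 mm = 40819.296/304.8 ft = 133.922 ft.

134 ft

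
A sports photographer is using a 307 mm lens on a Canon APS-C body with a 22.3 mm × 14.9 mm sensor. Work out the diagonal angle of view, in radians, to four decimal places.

0.0873 rad

Sensor diagonal = √(22.3² + 14.9²) = √719.3000 ≈ 26.8198 mm.
Angle of view α = 2·arctan(d/2f) with d = 26.8198 mm and f = 307 mm.
d/2f = 0.04368; arctan(0.04368) ≈ 0.0437 rad, so α ≈ 0.0873 rad.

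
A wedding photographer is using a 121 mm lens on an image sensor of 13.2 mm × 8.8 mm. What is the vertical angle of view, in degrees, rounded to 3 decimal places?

4.165°

Angle of view α = 2·arctan(h/2f) with h = 8.8 mm and f = 121 mm.
h/2f = 0.03636; arctan(0.03636) ≈ 2.0826°, so α ≈ 4.1651°.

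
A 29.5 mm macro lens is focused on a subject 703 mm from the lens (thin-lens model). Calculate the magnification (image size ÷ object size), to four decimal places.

Thin lens: 1/f = 1/dₒ + 1/dᵢ → 1/dᵢ = 1/29.5 − 1/703 = 0.0324758 mm⁻¹, so dᵢ ≈ 30.7921 mm.
Magnification m = dᵢ/dₒ = 30.7921/703 ≈ 0.04380.

0.0438×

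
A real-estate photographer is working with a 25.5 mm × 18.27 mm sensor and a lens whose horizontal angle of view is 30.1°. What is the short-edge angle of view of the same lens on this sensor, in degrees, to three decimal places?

21.809°

From the horizontal AOV: f = 25.5 / (2·tan(15.05°)) = 25.5 / 0.53777 ≈ 47.4181 mm.
Short-edge AOV = 2·arctan(18.27 / (2 × 47.4181)) = 2·arctan(0.19265) ≈ 21.8087°.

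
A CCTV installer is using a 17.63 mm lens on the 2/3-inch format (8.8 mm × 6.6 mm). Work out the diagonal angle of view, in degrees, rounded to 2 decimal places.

34.65°

Sensor diagonal = √(8.8² + 6.6²) = √121.0000 ≈ 11.0000 mm.
Angle of view α = 2·arctan(d/2f) with d = 11.0000 mm and f = 17.63 mm.
d/2f = 0.31197; arctan(0.31197) ≈ 17.3263°, so α ≈ 34.6525°.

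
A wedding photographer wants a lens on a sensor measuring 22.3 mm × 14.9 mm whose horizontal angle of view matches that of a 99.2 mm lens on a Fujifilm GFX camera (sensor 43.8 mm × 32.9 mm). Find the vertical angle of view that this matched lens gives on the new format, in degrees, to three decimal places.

16.782°

Equal horizontal AOV ⇒ f₂ = f₁ · 22.3/43.8 = 99.2 × 0.50913 ≈ 50.5059 mm.
Vertical AOV on the new format = 2·arctan(14.9 / (2 × 50.5059)) = 2·arctan(0.14751) ≈ 16.7821°.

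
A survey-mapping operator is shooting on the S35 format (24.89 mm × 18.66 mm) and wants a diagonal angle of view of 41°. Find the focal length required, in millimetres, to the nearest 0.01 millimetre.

Sensor diagonal = √(24.89² + 18.66²) = √967.7077 ≈ 31.1080 mm.
From α = 2·arctan(d/2f) we get f = d / (2·tan(α/2)).
With d = 31.1080 mm and α/2 = 20.5°, tan(α/2) ≈ 0.37388, so f ≈ 31.1080 / 0.74777 ≈ 41.6011 mm.

41.60 mm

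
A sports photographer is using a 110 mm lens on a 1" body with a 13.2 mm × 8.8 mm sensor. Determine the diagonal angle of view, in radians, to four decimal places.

Sensor diagonal = √(13.2² + 8.8²) = √251.6800 ≈ 15.8644 mm.
Angle of view α = 2·arctan(d/2f) with d = 15.8644 mm and f = 110 mm.
d/2f = 0.07211; arctan(0.07211) ≈ 0.0720 rad, so α ≈ 0.1440 rad.

0.1440 rad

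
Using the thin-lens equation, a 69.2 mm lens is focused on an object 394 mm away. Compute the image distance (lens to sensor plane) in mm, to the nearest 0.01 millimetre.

83.94 mm

1/dᵢ = 1/f − 1/dₒ = 1/69.2 − 1/394 = 0.0119128 mm⁻¹.
dᵢ = 1/0.0119128 ≈ 83.9433 mm.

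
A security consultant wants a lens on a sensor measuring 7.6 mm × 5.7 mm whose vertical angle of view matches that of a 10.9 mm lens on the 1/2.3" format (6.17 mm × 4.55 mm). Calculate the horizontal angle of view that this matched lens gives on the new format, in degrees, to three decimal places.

Equal vertical AOV ⇒ f₂ = f₁ · 5.7/4.55 = 10.9 × 1.25275 ≈ 13.6549 mm.
Horizontal AOV on the new format = 2·arctan(7.6 / (2 × 13.6549)) = 2·arctan(0.27829) ≈ 31.1024°.

31.102°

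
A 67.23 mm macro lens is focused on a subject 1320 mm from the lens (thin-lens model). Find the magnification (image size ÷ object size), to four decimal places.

0.0537×

Thin lens: 1/f = 1/dₒ + 1/dᵢ → 1/dᵢ = 1/67.23 − 1/1320 = 0.0141167 mm⁻¹, so dᵢ ≈ 70.8379 mm.
Magnification m = dᵢ/dₒ = 70.8379/1320 ≈ 0.05367.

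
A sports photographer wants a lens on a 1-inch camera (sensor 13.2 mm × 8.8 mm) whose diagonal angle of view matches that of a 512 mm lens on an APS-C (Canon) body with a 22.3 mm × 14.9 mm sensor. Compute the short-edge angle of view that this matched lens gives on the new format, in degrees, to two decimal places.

Sensor diagonal = √(22.3² + 14.9²) = √719.3000 ≈ 26.8198 mm.
Sensor diagonal = √(13.2² + 8.8²) = √251.6800 ≈ 15.8644 mm.
Equal diagonal AOV ⇒ f₂ = f₁ · 15.8644/26.8198 = 512 × 0.59152 ≈ 302.8582 mm.
Short-edge AOV on the new format = 2·arctan(8.8 / (2 × 302.8582)) = 2·arctan(0.01453) ≈ 1.6647°.

1.66°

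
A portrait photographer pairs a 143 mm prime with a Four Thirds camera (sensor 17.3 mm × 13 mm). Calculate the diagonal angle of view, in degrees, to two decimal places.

Sensor diagonal = √(17.3² + 13²) = √468.2900 ≈ 21.6400 mm.
Angle of view α = 2·arctan(d/2f) with d = 21.6400 mm and f = 143 mm.
d/2f = 0.07566; arctan(0.07566) ≈ 4.3270°, so α ≈ 8.6540°.

8.65°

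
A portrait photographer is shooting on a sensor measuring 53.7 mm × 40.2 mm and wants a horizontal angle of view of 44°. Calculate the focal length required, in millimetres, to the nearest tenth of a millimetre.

66.5 mm

From α = 2·arctan(w/2f) we get f = w / (2·tan(α/2)).
With w = 53.7 mm and α/2 = 22°, tan(α/2) ≈ 0.40403, so f ≈ 53.7 / 0.80805 ≈ 66.4561 mm.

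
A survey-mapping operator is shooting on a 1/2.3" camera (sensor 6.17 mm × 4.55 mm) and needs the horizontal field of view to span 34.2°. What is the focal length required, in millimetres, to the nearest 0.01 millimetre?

From α = 2·arctan(w/2f) we get f = w / (2·tan(α/2)).
With w = 6.17 mm and α/2 = 17.1°, tan(α/2) ≈ 0.30764, so f ≈ 6.17 / 0.61528 ≈ 10.0279 mm.

10.03 mm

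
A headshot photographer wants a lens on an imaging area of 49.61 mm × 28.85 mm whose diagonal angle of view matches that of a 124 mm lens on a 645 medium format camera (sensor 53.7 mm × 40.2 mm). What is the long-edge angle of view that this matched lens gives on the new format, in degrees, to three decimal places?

26.321°

Sensor diagonal = √(53.7² + 40.2²) = √4499.7300 ≈ 67.0800 mm.
Sensor diagonal = √(49.61² + 28.85²) = √3293.4746 ≈ 57.3888 mm.
Equal diagonal AOV ⇒ f₂ = f₁ · 57.3888/67.0800 = 124 × 0.85553 ≈ 106.0854 mm.
Long-edge AOV on the new format = 2·arctan(49.61 / (2 × 106.0854)) = 2·arctan(0.23382) ≈ 26.3210°.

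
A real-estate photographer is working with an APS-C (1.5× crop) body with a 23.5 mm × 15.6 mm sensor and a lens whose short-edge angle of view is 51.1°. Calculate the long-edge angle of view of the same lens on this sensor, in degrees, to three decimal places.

From the short-edge AOV: f = 15.6 / (2·tan(25.55°)) = 15.6 / 0.95609 ≈ 16.3164 mm.
Long-edge AOV = 2·arctan(23.5 / (2 × 16.3164)) = 2·arctan(0.72014) ≈ 71.5180°.

71.518°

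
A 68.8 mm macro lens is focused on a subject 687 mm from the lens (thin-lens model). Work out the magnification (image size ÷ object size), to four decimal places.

0.1113×

Thin lens: 1/f = 1/dₒ + 1/dᵢ → 1/dᵢ = 1/68.8 − 1/687 = 0.0130793 mm⁻¹, so dᵢ ≈ 76.4568 mm.
Magnification m = dᵢ/dₒ = 76.4568/687 ≈ 0.11129.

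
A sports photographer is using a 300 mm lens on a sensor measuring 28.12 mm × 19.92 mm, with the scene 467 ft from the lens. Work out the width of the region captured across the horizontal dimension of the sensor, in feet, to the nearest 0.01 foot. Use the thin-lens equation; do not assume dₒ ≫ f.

dₒ: 467 ft × 304.8 mm/ft = 142341.60 mm.
Similar triangles through the lens centre give W/dₒ = w/dᵢ; with 1/f = 1/dₒ + 1/dᵢ this gives W = w·(dₒ − f)/f.
W = 28.12 mm × (142342 − 300) / 300 = 28.12 × 473.4720 ≈ 13314.032 mm = 13314.032/304.8 ft = 43.6812 ft.

43.68 ft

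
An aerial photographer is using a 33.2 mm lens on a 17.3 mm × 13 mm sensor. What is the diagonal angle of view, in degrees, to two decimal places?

Sensor diagonal = √(17.3² + 13²) = √468.2900 ≈ 21.6400 mm.
Angle of view α = 2·arctan(d/2f) with d = 21.6400 mm and f = 33.2 mm.
d/2f = 0.32590; arctan(0.32590) ≈ 18.0510°, so α ≈ 36.1020°.

36.10°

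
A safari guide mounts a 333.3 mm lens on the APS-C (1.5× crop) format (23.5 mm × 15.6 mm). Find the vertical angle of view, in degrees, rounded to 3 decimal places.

2.681°

Angle of view α = 2·arctan(h/2f) with h = 15.6 mm and f = 333.3 mm.
h/2f = 0.02340; arctan(0.02340) ≈ 1.3406°, so α ≈ 2.6812°.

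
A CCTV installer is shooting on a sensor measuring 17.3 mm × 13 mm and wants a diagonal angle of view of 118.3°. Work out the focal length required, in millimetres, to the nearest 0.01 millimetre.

Sensor diagonal = √(17.3² + 13²) = √468.2900 ≈ 21.6400 mm.
From α = 2·arctan(d/2f) we get f = d / (2·tan(α/2)).
With d = 21.6400 mm and α/2 = 59.15°, tan(α/2) ≈ 1.67419, so f ≈ 21.6400 / 3.34838 ≈ 6.4628 mm.

6.46 mm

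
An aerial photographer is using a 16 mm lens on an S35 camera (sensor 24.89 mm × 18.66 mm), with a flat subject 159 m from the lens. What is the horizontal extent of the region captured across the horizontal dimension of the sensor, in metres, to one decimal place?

dₒ: 159 m = 159000 mm.
Similar triangles through the lens centre give W/dₒ = w/dᵢ; with 1/f = 1/dₒ + 1/dᵢ this gives W = w·(dₒ − f)/f.
W = 24.89 mm × (159000 − 16) / 16 = 24.89 × 9936.5000 ≈ 247319.485 mm = 247.319 m.

247.3 m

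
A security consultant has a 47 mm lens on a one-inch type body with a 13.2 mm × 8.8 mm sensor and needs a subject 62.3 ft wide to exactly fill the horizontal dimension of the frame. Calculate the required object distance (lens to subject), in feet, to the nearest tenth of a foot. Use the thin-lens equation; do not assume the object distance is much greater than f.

222.0 ft

W: 62.3 ft × 304.8 mm/ft = 18989.04 mm.
Magnification m = w/W = dᵢ/dₒ; combined with 1/f = 1/dₒ + 1/dᵢ this gives dₒ = f·(1 + W/w).
dₒ = 47 mm × (1 + 18989/13.2) = 47 × 1439.5636 ≈ 67659.489 mm = 67659.489/304.8 ft = 221.98 ft.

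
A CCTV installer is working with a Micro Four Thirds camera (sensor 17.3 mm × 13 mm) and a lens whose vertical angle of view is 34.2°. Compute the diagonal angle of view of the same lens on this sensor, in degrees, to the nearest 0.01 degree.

From the vertical AOV: f = 13 / (2·tan(17.1°)) = 13 / 0.61528 ≈ 21.1286 mm.
Sensor diagonal = √(17.3² + 13²) = √468.2900 ≈ 21.6400 mm.
Diagonal AOV = 2·arctan(21.6400 / (2 × 21.1286)) = 2·arctan(0.51210) ≈ 54.2342°.

54.23°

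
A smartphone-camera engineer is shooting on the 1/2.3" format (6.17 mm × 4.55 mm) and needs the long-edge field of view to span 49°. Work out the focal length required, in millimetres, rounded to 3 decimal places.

From α = 2·arctan(w/2f) we get f = w / (2·tan(α/2)).
With w = 6.17 mm and α/2 = 24.5°, tan(α/2) ≈ 0.45573, so f ≈ 6.17 / 0.91145 ≈ 6.7694 mm.

6.769 mm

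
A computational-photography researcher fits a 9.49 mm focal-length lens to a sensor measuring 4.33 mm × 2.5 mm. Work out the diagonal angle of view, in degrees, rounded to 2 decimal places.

Sensor diagonal = √(4.33² + 2.5²) = √24.9989 ≈ 4.9999 mm.
Angle of view α = 2·arctan(d/2f) with d = 4.9999 mm and f = 9.49 mm.
d/2f = 0.26343; arctan(0.26343) ≈ 14.7581°, so α ≈ 29.5162°.

29.52°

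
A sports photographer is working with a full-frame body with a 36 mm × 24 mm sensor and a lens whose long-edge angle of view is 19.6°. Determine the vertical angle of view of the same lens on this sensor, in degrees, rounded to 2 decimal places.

From the long-edge AOV: f = 36 / (2·tan(9.8°)) = 36 / 0.34546 ≈ 104.2089 mm.
Vertical AOV = 2·arctan(24 / (2 × 104.2089)) = 2·arctan(0.11515) ≈ 13.1377°.

13.14°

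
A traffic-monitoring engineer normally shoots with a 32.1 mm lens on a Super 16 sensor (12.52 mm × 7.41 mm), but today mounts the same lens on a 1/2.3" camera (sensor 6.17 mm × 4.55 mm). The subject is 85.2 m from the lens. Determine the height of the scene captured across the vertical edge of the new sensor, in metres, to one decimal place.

The focal length stays 32.1 mm; the relevant sensor dimension is now h = 4.55 mm. Object distance dₒ = 85.2 m = 85200 mm.
Thin-lens field height W = h·(dₒ − f)/f = 4.55 × (85200 − 32.1)/32.1 ≈ 12072.086 mm = 12.0721 m.

12.1 m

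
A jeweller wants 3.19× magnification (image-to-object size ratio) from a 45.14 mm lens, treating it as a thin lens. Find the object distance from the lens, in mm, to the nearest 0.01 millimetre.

59.29 mm

With m = dᵢ/dₒ and 1/f = 1/dₒ + 1/dᵢ, substituting dᵢ = m·dₒ gives 1/f = (1 + 1/m)/dₒ, hence dₒ = f·(1 + 1/m).
dₒ = 45.14 × (1 + 1/3.19) = 45.14 × 1.31348 ≈ 59.290 mm.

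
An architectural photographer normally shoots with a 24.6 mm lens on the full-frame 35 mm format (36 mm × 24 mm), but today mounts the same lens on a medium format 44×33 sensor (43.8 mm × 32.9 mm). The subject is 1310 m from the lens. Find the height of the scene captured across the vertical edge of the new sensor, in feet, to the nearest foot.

The focal length stays 24.6 mm; the relevant sensor dimension is now h = 32.9 mm. Object distance dₒ = 1310 m = 1.31e+06 mm.
Thin-lens field height W = h·(dₒ − f)/f = 32.9 × (1.31e+06 − 24.6)/24.6 ≈ 1751958.970 mm = 1751958.970/304.8 ft = 5747.9 ft.

5748 ft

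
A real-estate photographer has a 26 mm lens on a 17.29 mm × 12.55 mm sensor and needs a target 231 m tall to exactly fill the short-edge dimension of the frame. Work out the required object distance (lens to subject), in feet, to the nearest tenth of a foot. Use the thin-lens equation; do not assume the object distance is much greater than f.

1570.2 ft

W: 231 m = 231000 mm.
Magnification m = h/W = dᵢ/dₒ; combined with 1/f = 1/dₒ + 1/dᵢ this gives dₒ = f·(1 + W/h).
dₒ = 26 mm × (1 + 231000/12.55) = 26 × 18407.3745 ≈ 478591.737 mm = 478591.737/304.8 ft = 1570.18 ft.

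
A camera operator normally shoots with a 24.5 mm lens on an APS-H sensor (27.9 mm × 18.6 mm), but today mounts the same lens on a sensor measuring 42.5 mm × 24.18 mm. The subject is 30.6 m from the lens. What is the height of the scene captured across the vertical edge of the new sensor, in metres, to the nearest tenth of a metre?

30.2 m

The focal length stays 24.5 mm; the relevant sensor dimension is now h = 24.18 mm. Object distance dₒ = 30.6 m = 30600 mm.
Thin-lens field height W = h·(dₒ − f)/f = 24.18 × (30600 − 24.5)/24.5 ≈ 30176.147 mm = 30.1761 m.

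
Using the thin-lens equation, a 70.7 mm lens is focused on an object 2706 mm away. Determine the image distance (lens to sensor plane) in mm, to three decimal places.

1/dᵢ = 1/f − 1/dₒ = 1/70.7 − 1/2706 = 0.0137747 mm⁻¹.
dᵢ = 1/0.0137747 ≈ 72.5967 mm.

72.597 mm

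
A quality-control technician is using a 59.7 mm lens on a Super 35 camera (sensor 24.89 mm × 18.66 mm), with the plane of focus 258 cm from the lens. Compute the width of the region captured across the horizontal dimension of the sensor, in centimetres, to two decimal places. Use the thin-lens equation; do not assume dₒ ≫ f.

dₒ: 258 cm = 2580 mm.
Similar triangles through the lens centre give W/dₒ = w/dᵢ; with 1/f = 1/dₒ + 1/dᵢ this gives W = w·(dₒ − f)/f.
W = 24.89 mm × (2580 − 59.7) / 59.7 = 24.89 × 42.2161 ≈ 1050.758 mm = 105.076 cm.

105.08 cm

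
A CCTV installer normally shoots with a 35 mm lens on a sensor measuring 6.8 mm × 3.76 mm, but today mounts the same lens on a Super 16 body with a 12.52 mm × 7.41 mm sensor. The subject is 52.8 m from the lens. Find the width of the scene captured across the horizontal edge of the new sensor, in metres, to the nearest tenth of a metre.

18.9 m

The focal length stays 35 mm; the relevant sensor dimension is now w = 12.52 mm. Object distance dₒ = 52.8 m = 52800 mm.
Thin-lens field width W = w·(dₒ − f)/f = 12.52 × (52800 − 35)/35 ≈ 18874.794 mm = 18.8748 m.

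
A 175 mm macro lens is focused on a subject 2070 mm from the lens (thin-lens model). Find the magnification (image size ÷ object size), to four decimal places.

Thin lens: 1/f = 1/dₒ + 1/dᵢ → 1/dᵢ = 1/175 − 1/2070 = 0.0052312 mm⁻¹, so dᵢ ≈ 191.1609 mm.
Magnification m = dᵢ/dₒ = 191.1609/2070 ≈ 0.09235.

0.0923×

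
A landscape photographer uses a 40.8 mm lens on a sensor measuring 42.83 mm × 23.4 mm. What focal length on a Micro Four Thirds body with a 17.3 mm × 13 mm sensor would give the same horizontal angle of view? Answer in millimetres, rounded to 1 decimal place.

Equal angle of view means equal width/f ratio, so f₂ = f₁ · (width₂/width₁) = 40.8 × 17.3/42.83.
f₂ = 40.8 × 0.40392 ≈ 16.480 mm.

16.5 mm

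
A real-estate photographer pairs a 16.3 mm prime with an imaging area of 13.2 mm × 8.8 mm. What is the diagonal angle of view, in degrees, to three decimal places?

Sensor diagonal = √(13.2² + 8.8²) = √251.6800 ≈ 15.8644 mm.
Angle of view α = 2·arctan(d/2f) with d = 15.8644 mm and f = 16.3 mm.
d/2f = 0.48664; arctan(0.48664) ≈ 25.9494°, so α ≈ 51.8987°.

51.899°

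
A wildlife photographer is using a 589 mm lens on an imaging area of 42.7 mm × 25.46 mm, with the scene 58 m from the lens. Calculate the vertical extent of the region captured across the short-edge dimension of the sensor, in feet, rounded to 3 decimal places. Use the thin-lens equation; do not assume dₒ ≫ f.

dₒ: 58 m = 58000 mm.
Similar triangles through the lens centre give W/dₒ = h/dᵢ; with 1/f = 1/dₒ + 1/dᵢ this gives W = h·(dₒ − f)/f.
W = 25.46 mm × (58000 − 589) / 589 = 25.46 × 97.4720 ≈ 2481.637 mm = 2481.637/304.8 ft = 8.14185 ft.

8.142 ft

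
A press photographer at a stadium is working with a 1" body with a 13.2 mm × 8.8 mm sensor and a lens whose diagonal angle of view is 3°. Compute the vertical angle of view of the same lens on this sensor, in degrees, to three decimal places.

Sensor diagonal = √(13.2² + 8.8²) = √251.6800 ≈ 15.8644 mm.
From the diagonal AOV: f = 15.8644 / (2·tan(1.5°)) = 15.8644 / 0.05237 ≈ 302.9190 mm.
Vertical AOV = 2·arctan(8.8 / (2 × 302.9190)) = 2·arctan(0.01453) ≈ 1.6644°.

1.664°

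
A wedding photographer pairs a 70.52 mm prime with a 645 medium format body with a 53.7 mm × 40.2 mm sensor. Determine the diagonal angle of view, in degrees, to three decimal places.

Sensor diagonal = √(53.7² + 40.2²) = √4499.7300 ≈ 67.0800 mm.
Angle of view α = 2·arctan(d/2f) with d = 67.0800 mm and f = 70.52 mm.
d/2f = 0.47561; arctan(0.47561) ≈ 25.4362°, so α ≈ 50.8725°.

50.872°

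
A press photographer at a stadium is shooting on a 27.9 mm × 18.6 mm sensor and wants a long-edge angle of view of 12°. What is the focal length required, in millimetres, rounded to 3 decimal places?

From α = 2·arctan(w/2f) we get f = w / (2·tan(α/2)).
With w = 27.9 mm and α/2 = 6°, tan(α/2) ≈ 0.10510, so f ≈ 27.9 / 0.21021 ≈ 132.7254 mm.

132.725 mm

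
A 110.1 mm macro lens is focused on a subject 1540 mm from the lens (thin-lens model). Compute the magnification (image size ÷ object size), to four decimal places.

Thin lens: 1/f = 1/dₒ + 1/dᵢ → 1/dᵢ = 1/110.1 − 1/1540 = 0.0084333 mm⁻¹, so dᵢ ≈ 118.5775 mm.
Magnification m = dᵢ/dₒ = 118.5775/1540 ≈ 0.07700.

0.0770×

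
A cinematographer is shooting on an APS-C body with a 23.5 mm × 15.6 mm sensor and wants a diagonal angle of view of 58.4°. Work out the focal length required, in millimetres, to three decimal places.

25.235 mm

Sensor diagonal = √(23.5² + 15.6²) = √795.6100 ≈ 28.2066 mm.
From α = 2·arctan(d/2f) we get f = d / (2·tan(α/2)).
With d = 28.2066 mm and α/2 = 29.2°, tan(α/2) ≈ 0.55888, so f ≈ 28.2066 / 1.11776 ≈ 25.2348 mm.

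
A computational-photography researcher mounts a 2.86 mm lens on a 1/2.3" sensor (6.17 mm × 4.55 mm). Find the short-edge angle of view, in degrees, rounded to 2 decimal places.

77.00°

Angle of view α = 2·arctan(h/2f) with h = 4.55 mm and f = 2.86 mm.
h/2f = 0.79545; arctan(0.79545) ≈ 38.5007°, so α ≈ 77.0013°.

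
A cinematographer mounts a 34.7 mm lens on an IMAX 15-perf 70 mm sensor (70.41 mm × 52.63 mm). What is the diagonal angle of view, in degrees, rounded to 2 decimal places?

103.42°

Sensor diagonal = √(70.41² + 52.63²) = √7727.4850 ≈ 87.9061 mm.
Angle of view α = 2·arctan(d/2f) with d = 87.9061 mm and f = 34.7 mm.
d/2f = 1.26666; arctan(1.26666) ≈ 51.7097°, so α ≈ 103.4193°.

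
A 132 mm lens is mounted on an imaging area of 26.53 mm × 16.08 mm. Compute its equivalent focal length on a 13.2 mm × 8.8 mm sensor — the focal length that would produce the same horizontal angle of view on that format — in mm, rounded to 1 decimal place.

65.7 mm

Equal angle of view means equal width/f ratio, so f₂ = f₁ · (width₂/width₁) = 132 × 13.2/26.53.
f₂ = 132 × 0.49755 ≈ 65.677 mm.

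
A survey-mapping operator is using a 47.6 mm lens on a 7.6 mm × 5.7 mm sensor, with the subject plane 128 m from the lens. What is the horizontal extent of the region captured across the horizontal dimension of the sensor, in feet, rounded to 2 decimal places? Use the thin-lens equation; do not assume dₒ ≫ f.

67.03 ft

dₒ: 128 m = 128000 mm.
Similar triangles through the lens centre give W/dₒ = w/dᵢ; with 1/f = 1/dₒ + 1/dᵢ this gives W = w·(dₒ − f)/f.
W = 7.6 mm × (128000 − 47.6) / 47.6 = 7.6 × 2688.0756 ≈ 20429.375 mm = 20429.375/304.8 ft = 67.0255 ft.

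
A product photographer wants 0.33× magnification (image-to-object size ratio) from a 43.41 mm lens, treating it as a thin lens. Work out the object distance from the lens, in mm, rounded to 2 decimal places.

174.96 mm

With m = dᵢ/dₒ and 1/f = 1/dₒ + 1/dᵢ, substituting dᵢ = m·dₒ gives 1/f = (1 + 1/m)/dₒ, hence dₒ = f·(1 + 1/m).
dₒ = 43.41 × (1 + 1/0.33) = 43.41 × 4.03030 ≈ 174.955 mm.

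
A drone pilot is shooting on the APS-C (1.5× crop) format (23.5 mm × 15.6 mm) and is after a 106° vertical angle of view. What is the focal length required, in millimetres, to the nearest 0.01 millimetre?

From α = 2·arctan(h/2f) we get f = h / (2·tan(α/2)).
With h = 15.6 mm and α/2 = 53°, tan(α/2) ≈ 1.32704, so f ≈ 15.6 / 2.65409 ≈ 5.8777 mm.

5.88 mm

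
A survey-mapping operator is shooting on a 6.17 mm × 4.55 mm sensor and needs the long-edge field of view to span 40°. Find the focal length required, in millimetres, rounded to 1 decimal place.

8.5 mm

From α = 2·arctan(w/2f) we get f = w / (2·tan(α/2)).
With w = 6.17 mm and α/2 = 20°, tan(α/2) ≈ 0.36397, so f ≈ 6.17 / 0.72794 ≈ 8.4760 mm.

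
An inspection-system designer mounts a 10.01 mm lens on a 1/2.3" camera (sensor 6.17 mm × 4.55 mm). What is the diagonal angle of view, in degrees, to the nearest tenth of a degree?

Sensor diagonal = √(6.17² + 4.55²) = √58.7714 ≈ 7.6663 mm.
Angle of view α = 2·arctan(d/2f) with d = 7.6663 mm and f = 10.01 mm.
d/2f = 0.38293; arctan(0.38293) ≈ 20.9533°, so α ≈ 41.9066°.

41.9°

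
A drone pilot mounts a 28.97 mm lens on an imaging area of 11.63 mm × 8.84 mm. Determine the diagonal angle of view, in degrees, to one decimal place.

28.3°

Sensor diagonal = √(11.63² + 8.84²) = √213.4025 ≈ 14.6083 mm.
Angle of view α = 2·arctan(d/2f) with d = 14.6083 mm and f = 28.97 mm.
d/2f = 0.25213; arctan(0.25213) ≈ 14.1509°, so α ≈ 28.3019°.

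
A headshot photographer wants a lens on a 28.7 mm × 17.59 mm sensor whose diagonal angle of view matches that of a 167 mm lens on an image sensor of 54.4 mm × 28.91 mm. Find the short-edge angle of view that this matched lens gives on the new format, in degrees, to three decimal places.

Sensor diagonal = √(54.4² + 28.91²) = √3795.1481 ≈ 61.6048 mm.
Sensor diagonal = √(28.7² + 17.59²) = √1133.0981 ≈ 33.6615 mm.
Equal diagonal AOV ⇒ f₂ = f₁ · 33.6615/61.6048 = 167 × 0.54641 ≈ 91.2506 mm.
Short-edge AOV on the new format = 2·arctan(17.59 / (2 × 91.2506)) = 2·arctan(0.09638) ≈ 11.0107°.

11.011°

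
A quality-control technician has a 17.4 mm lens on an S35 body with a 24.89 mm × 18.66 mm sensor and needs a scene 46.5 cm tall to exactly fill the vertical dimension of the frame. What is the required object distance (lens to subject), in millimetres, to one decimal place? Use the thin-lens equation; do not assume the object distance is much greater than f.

W: 46.5 cm = 465 mm.
Magnification m = h/W = dᵢ/dₒ; combined with 1/f = 1/dₒ + 1/dᵢ this gives dₒ = f·(1 + W/h).
dₒ = 17.4 mm × (1 + 465/18.66) = 17.4 × 25.9196 ≈ 451.001 mm.

451.0 mm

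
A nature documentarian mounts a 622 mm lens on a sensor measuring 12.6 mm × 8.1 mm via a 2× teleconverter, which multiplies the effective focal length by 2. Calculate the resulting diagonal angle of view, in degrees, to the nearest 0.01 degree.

Effective focal length f = 622 × 2 = 1244 mm.
Sensor diagonal = √(12.6² + 8.1²) = √224.3700 ≈ 14.9790 mm.
α = 2·arctan(14.979 / (2 × 1244)) = 2·arctan(0.00602) ≈ 0.6899°.

0.69°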